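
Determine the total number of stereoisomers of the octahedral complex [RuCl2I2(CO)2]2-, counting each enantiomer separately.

6

The six octahedral sites form three mutually perpendicular trans pairs.
There are 5 geometric isomers: Cl trans, I trans, CO trans; Cl cis, I cis, CO trans; Cl cis, I trans, CO cis; Cl cis, I cis, CO cis (chiral); Cl trans, I cis, CO cis.
One of these lacks any improper symmetry element and so occurs as an enantiomeric pair, giving 5 + 1 = 6 stereoisomers in total.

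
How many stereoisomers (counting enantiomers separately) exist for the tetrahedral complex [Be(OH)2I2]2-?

1

Only one geometric arrangement is possible.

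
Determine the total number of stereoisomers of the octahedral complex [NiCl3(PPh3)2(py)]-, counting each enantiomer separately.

In an octahedral complex each vertex has one trans partner and four cis neighbours.
The distinct arrangements are (3 in all): Cl mer, PPh3 cis; Cl mer, PPh3 trans; Cl fac, PPh3 cis.
Each arrangement has an internal mirror plane or centre of symmetry, so none is chiral.

3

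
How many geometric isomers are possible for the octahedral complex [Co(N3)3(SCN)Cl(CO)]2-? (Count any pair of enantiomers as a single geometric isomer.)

The six octahedral sites form three mutually perpendicular trans pairs.
There are 4 geometric isomers: N3 mer (3 arrangements); N3 fac (chiral).

4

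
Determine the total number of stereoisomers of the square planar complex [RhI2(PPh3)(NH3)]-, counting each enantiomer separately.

2

Working through the distinct placements yields 2 geometric isomers: I cis; I trans.
Each arrangement has an internal mirror plane or centre of symmetry, so none is chiral.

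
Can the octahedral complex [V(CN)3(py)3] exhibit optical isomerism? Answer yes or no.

Working through the distinct placements yields 2 geometric isomers: CN mer; CN fac.
Each arrangement has an internal mirror plane or centre of symmetry, so none is chiral.

no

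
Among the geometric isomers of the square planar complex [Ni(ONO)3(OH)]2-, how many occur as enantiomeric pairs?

0

A square has two trans pairs of vertices; adjacent vertices are cis.
Only one geometric arrangement is possible.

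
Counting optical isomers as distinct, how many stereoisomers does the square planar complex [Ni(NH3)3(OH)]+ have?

1

Only one geometric arrangement is possible.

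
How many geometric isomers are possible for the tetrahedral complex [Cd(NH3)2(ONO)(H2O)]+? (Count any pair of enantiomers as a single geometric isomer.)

1

All four vertices of a tetrahedron are equivalent and mutually adjacent, so cis/trans isomerism cannot arise.
Only one geometric arrangement is possible.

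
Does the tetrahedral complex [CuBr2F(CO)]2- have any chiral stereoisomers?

Only one geometric arrangement is possible.

no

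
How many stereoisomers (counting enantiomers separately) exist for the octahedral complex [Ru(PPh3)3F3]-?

Systematic placement gives 2 geometric isomers: PPh3 mer; PPh3 fac.
Each arrangement has an internal mirror plane or centre of symmetry, so none is chiral.

2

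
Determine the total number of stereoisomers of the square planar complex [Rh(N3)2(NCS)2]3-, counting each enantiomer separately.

In a square planar complex each vertex has one trans partner and two cis neighbours.
There are 2 geometric isomers: N3 cis; N3 trans.
Each arrangement has an internal mirror plane or centre of symmetry, so none is chiral.

2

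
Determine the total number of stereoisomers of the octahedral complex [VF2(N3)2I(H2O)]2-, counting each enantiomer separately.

Working through the distinct placements yields 6 geometric isomers: F trans, N3 trans; F trans, N3 cis; F cis, N3 trans; F cis, N3 cis (3 arrangements, 2 chiral).
Of these, 2 lack any improper symmetry element and so occur as enantiomeric pairs, giving 6 + 2 = 8 stereoisomers in total.

8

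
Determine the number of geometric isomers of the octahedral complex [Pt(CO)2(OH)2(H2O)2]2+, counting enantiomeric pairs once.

Systematic placement gives 5 geometric isomers: CO trans, OH trans, H2O trans; CO trans, OH cis, H2O cis; CO cis, OH trans, H2O cis; CO cis, OH cis, H2O cis (chiral); CO cis, OH cis, H2O trans.

5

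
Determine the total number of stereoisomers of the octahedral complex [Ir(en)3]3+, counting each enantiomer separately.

2

An octahedron has six vertices in three trans pairs; every non-trans pair is cis.
Each en is bidentate and must span two cis positions.
Only one geometric arrangement is possible; it has no improper symmetry element, so it exists as a pair of enantiomers (2 stereoisomers).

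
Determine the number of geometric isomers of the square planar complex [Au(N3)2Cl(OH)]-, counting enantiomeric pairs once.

Systematic placement gives 2 geometric isomers: N3 cis; N3 trans.

2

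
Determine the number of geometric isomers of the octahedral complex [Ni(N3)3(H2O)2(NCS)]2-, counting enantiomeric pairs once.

3

An octahedron has six vertices in three trans pairs; every non-trans pair is cis.
The distinct arrangements are (3 in all): N3 mer, H2O trans; N3 fac, H2O cis; N3 mer, H2O cis.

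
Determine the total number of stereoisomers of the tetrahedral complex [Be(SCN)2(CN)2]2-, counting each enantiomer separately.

1

Only one geometric arrangement is possible.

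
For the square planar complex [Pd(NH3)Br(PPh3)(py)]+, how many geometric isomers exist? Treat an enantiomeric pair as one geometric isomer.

A square has two trans pairs of vertices; adjacent vertices are cis.
There are 3 geometric isomers: (Br/PPh3 trans, NH3/py trans); (Br/py trans, NH3/PPh3 trans); (Br/NH3 trans, PPh3/py trans).

3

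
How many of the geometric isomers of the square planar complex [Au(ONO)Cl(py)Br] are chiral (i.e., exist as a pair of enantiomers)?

0

In a square planar complex each vertex has one trans partner and two cis neighbours.
The distinct arrangements are (3 in all): (Br/ONO trans, Cl/py trans); (Br/py trans, Cl/ONO trans); (Br/Cl trans, ONO/py trans).
Each arrangement has an internal mirror plane or centre of symmetry, so none is chiral.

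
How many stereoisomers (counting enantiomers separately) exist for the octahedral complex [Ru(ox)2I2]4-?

An octahedron has six vertices in three trans pairs; every non-trans pair is cis.
Each ox is bidentate and must span two cis positions.
There are 2 geometric isomers: I trans; I cis (chiral).
One of these lacks any improper symmetry element and so occurs as an enantiomeric pair, giving 2 + 1 = 3 stereoisomers in total.

3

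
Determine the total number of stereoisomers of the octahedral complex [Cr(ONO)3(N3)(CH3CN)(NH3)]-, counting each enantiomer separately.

5

An octahedron has six vertices in three trans pairs; every non-trans pair is cis.
There are 4 geometric isomers: ONO mer (3 arrangements); ONO fac (chiral).
One of these lacks any improper symmetry element and so occurs as an enantiomeric pair, giving 4 + 1 = 5 stereoisomers in total.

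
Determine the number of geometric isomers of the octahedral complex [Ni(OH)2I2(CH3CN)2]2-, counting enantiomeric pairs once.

5

The six octahedral sites form three mutually perpendicular trans pairs.
The distinct arrangements are (5 in all): OH trans, I trans, CH3CN trans; OH cis, I cis, CH3CN trans; OH trans, I cis, CH3CN cis; OH cis, I cis, CH3CN cis (chiral); OH cis, I trans, CH3CN cis.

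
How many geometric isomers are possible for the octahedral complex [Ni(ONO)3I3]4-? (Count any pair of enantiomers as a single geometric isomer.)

2

The six octahedral sites form three mutually perpendicular trans pairs.
The distinct arrangements are (2 in all): ONO mer; ONO fac.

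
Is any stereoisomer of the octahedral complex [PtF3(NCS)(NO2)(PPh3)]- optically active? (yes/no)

yes

The six octahedral sites form three mutually perpendicular trans pairs.
Working through the distinct placements yields 4 geometric isomers: F mer (3 arrangements); F fac (chiral).
One of these lacks any improper symmetry element and so occurs as an enantiomeric pair, giving 4 + 1 = 5 stereoisomers in total.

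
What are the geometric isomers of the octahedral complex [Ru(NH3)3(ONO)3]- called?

fac and mer

The six octahedral sites form three mutually perpendicular trans pairs.
Working through the distinct placements yields 2 geometric isomers: NH3 mer; NH3 fac.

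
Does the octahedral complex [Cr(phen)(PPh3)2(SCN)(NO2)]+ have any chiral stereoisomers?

yes

An octahedron has six vertices in three trans pairs; every non-trans pair is cis.
Each phen is bidentate and must span two cis positions.
Working through the distinct placements yields 4 geometric isomers: PPh3 cis (3 arrangements, 2 chiral); PPh3 trans.
Of these, 2 lack any improper symmetry element and so occur as enantiomeric pairs, giving 4 + 2 = 6 stereoisomers in total.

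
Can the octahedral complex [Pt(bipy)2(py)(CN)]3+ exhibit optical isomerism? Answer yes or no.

yes

In an octahedral complex each vertex has one trans partner and four cis neighbours.
Each bipy is bidentate and must span two cis positions.
Working through the distinct placements yields 2 geometric isomers: py and CN mutually cis (chiral); py and CN mutually trans.
One of these lacks any improper symmetry element and so occurs as an enantiomeric pair, giving 2 + 1 = 3 stereoisomers in total.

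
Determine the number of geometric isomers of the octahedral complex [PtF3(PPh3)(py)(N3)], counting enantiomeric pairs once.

4

An octahedron has six vertices in three trans pairs; every non-trans pair is cis.
The distinct arrangements are (4 in all): F mer (3 arrangements); F fac (chiral).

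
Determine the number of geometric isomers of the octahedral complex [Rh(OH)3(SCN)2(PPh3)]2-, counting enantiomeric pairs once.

3

An octahedron has six vertices in three trans pairs; every non-trans pair is cis.
Working through the distinct placements yields 3 geometric isomers: OH mer, SCN trans; OH mer, SCN cis; OH fac, SCN cis.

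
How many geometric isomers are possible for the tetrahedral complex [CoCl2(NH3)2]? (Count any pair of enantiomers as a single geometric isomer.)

Only one geometric arrangement is possible.

1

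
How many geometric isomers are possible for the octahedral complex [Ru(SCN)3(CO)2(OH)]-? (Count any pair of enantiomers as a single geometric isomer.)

The six octahedral sites form three mutually perpendicular trans pairs.
Systematic placement gives 3 geometric isomers: SCN mer, CO trans; SCN mer, CO cis; SCN fac, CO cis.

3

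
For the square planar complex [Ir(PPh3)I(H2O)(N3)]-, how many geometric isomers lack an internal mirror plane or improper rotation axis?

0

A square has two trans pairs of vertices; adjacent vertices are cis.
Systematic placement gives 3 geometric isomers: (H2O/N3 trans, I/PPh3 trans); (H2O/PPh3 trans, I/N3 trans); (H2O/I trans, N3/PPh3 trans).
Each arrangement has an internal mirror plane or centre of symmetry, so none is chiral.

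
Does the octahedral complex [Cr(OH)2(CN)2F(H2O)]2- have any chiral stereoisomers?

There are 6 geometric isomers: OH trans, CN trans; OH cis, CN trans; OH trans, CN cis; OH cis, CN cis (3 arrangements, 2 chiral).
Of these, 2 lack any improper symmetry element and so occur as enantiomeric pairs, giving 6 + 2 = 8 stereoisomers in total.

yes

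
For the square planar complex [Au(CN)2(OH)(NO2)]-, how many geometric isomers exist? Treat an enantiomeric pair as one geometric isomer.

2

In a square planar complex each vertex has one trans partner and two cis neighbours.
Systematic placement gives 2 geometric isomers: CN cis; CN trans.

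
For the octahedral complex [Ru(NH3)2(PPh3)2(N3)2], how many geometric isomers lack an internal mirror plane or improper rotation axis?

1

There are 5 geometric isomers: NH3 trans, PPh3 trans, N3 trans; NH3 cis, PPh3 cis, N3 trans; NH3 cis, PPh3 trans, N3 cis; NH3 cis, PPh3 cis, N3 cis (chiral); NH3 trans, PPh3 cis, N3 cis.
One of these lacks any improper symmetry element and so occurs as an enantiomeric pair, giving 5 + 1 = 6 stereoisomers in total.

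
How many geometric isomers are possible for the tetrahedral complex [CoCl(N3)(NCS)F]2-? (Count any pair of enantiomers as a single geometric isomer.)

1

In a tetrahedral complex all four positions are equivalent and every pair of ligands is adjacent — there is no cis/trans distinction.
Only one geometric arrangement is possible; it has no improper symmetry element, so it exists as a pair of enantiomers (2 stereoisomers).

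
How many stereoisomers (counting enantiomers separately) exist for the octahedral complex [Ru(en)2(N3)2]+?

3

An octahedron has six vertices in three trans pairs; every non-trans pair is cis.
Each en is bidentate and must span two cis positions.
Systematic placement gives 2 geometric isomers: N3 trans; N3 cis (chiral).
One of these lacks any improper symmetry element and so occurs as an enantiomeric pair, giving 2 + 1 = 3 stereoisomers in total.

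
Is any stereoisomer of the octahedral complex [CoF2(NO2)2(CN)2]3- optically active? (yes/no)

The six octahedral sites form three mutually perpendicular trans pairs.
Working through the distinct placements yields 5 geometric isomers: F trans, NO2 trans, CN trans; F cis, NO2 cis, CN trans; F cis, NO2 trans, CN cis; F cis, NO2 cis, CN cis (chiral); F trans, NO2 cis, CN cis.
One of these lacks any improper symmetry element and so occurs as an enantiomeric pair, giving 5 + 1 = 6 stereoisomers in total.

yes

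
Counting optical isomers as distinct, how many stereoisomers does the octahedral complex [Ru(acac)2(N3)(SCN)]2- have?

3

The six octahedral sites form three mutually perpendicular trans pairs.
Each acac is bidentate and must span two cis positions.
The distinct arrangements are (2 in all): N3 and SCN mutually trans; N3 and SCN mutually cis (chiral).
One of these lacks any improper symmetry element and so occurs as an enantiomeric pair, giving 2 + 1 = 3 stereoisomers in total.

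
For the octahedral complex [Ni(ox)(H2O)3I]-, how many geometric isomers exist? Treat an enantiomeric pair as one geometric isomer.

In an octahedral complex each vertex has one trans partner and four cis neighbours.
Each ox is bidentate and must span two cis positions.
There are 2 geometric isomers: H2O mer; H2O fac.

2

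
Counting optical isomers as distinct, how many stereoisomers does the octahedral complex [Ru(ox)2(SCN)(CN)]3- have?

3

The six octahedral sites form three mutually perpendicular trans pairs.
Each ox is bidentate and must span two cis positions.
Systematic placement gives 2 geometric isomers: SCN and CN mutually trans; SCN and CN mutually cis (chiral).
One of these lacks any improper symmetry element and so occurs as an enantiomeric pair, giving 2 + 1 = 3 stereoisomers in total.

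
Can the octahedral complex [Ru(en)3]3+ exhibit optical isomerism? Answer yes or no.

yes

The six octahedral sites form three mutually perpendicular trans pairs.
Each en is bidentate and must span two cis positions.
Only one geometric arrangement is possible; it has no improper symmetry element, so it exists as a pair of enantiomers (2 stereoisomers).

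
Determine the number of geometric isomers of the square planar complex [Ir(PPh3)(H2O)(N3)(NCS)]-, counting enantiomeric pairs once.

3

In a square planar complex each vertex has one trans partner and two cis neighbours.
Working through the distinct placements yields 3 geometric isomers: (H2O/NCS trans, N3/PPh3 trans); (H2O/PPh3 trans, N3/NCS trans); (H2O/N3 trans, NCS/PPh3 trans).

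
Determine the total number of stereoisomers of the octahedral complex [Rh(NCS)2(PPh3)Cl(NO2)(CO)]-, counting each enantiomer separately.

In an octahedral complex each vertex has one trans partner and four cis neighbours.
Placing the ligands in turn and identifying arrangements related by rotation or reflection leaves 9 distinct geometric isomers.
Of these, 6 lack any improper symmetry element and so occur as enantiomeric pairs, giving 9 + 6 = 15 stereoisomers in total.

15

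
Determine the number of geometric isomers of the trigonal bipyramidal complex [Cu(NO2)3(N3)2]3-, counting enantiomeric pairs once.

In a trigonal bipyramid the two axial positions differ from the three equatorial ones.
Systematic placement gives 3 geometric isomers: N3 both axial; N3 one axial, one equatorial; N3 both equatorial.

3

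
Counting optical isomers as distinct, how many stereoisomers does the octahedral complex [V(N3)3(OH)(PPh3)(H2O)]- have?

5

In an octahedral complex each vertex has one trans partner and four cis neighbours.
Systematic placement gives 4 geometric isomers: N3 mer (3 arrangements); N3 fac (chiral).
One of these lacks any improper symmetry element and so occurs as an enantiomeric pair, giving 4 + 1 = 5 stereoisomers in total.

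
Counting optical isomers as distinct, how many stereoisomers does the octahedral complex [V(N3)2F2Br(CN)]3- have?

8

Working through the distinct placements yields 6 geometric isomers: N3 trans, F trans; N3 cis, F cis (3 arrangements, 2 chiral); N3 trans, F cis; N3 cis, F trans.
Of these, 2 lack any improper symmetry element and so occur as enantiomeric pairs, giving 6 + 2 = 8 stereoisomers in total.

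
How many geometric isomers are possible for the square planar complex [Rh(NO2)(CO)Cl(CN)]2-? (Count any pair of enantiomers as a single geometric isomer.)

3

A square has two trans pairs of vertices; adjacent vertices are cis.
There are 3 geometric isomers: (CN/Cl trans, CO/NO2 trans); (CN/NO2 trans, CO/Cl trans); (CN/CO trans, Cl/NO2 trans).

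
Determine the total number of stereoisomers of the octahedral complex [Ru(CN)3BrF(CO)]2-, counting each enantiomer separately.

In an octahedral complex each vertex has one trans partner and four cis neighbours.
Systematic placement gives 4 geometric isomers: CN mer (3 arrangements); CN fac (chiral).
One of these lacks any improper symmetry element and so occurs as an enantiomeric pair, giving 4 + 1 = 5 stereoisomers in total.

5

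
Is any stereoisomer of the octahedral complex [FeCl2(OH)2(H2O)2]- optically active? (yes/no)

In an octahedral complex each vertex has one trans partner and four cis neighbours.
Systematic placement gives 5 geometric isomers: Cl trans, OH trans, H2O trans; Cl trans, OH cis, H2O cis; Cl cis, OH trans, H2O cis; Cl cis, OH cis, H2O cis (chiral); Cl cis, OH cis, H2O trans.
One of these lacks any improper symmetry element and so occurs as an enantiomeric pair, giving 5 + 1 = 6 stereoisomers in total.

yes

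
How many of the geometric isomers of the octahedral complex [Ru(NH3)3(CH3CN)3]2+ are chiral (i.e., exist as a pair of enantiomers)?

The six octahedral sites form three mutually perpendicular trans pairs.
There are 2 geometric isomers: NH3 mer; NH3 fac.
Each arrangement has an internal mirror plane or centre of symmetry, so none is chiral.

0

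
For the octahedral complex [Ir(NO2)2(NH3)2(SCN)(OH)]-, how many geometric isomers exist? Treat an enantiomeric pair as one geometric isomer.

6

Systematic placement gives 6 geometric isomers: NO2 trans, NH3 trans; NO2 cis, NH3 trans; NO2 cis, NH3 cis (3 arrangements, 2 chiral); NO2 trans, NH3 cis.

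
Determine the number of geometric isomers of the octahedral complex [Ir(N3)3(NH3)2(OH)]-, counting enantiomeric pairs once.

3

The six octahedral sites form three mutually perpendicular trans pairs.
There are 3 geometric isomers: N3 mer, NH3 cis; N3 mer, NH3 trans; N3 fac, NH3 cis.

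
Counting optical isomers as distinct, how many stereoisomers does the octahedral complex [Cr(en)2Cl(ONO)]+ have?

An octahedron has six vertices in three trans pairs; every non-trans pair is cis.
Each en is bidentate and must span two cis positions.
There are 2 geometric isomers: Cl and ONO mutually trans; Cl and ONO mutually cis (chiral).
One of these lacks any improper symmetry element and so occurs as an enantiomeric pair, giving 2 + 1 = 3 stereoisomers in total.

3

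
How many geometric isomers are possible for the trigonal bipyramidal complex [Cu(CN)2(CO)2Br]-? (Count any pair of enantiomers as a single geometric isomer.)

5

In a trigonal bipyramid the two axial positions differ from the three equatorial ones.
Placing the ligands in turn and identifying arrangements related by rotation or reflection leaves 5 distinct geometric isomers.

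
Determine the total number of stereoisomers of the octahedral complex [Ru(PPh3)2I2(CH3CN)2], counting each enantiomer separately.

6

The distinct arrangements are (5 in all): PPh3 trans, I trans, CH3CN trans; PPh3 cis, I cis, CH3CN trans; PPh3 trans, I cis, CH3CN cis; PPh3 cis, I cis, CH3CN cis (chiral); PPh3 cis, I trans, CH3CN cis.
One of these lacks any improper symmetry element and so occurs as an enantiomeric pair, giving 5 + 1 = 6 stereoisomers in total.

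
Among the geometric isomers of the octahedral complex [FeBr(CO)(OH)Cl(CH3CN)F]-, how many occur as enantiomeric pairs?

15

The six octahedral sites form three mutually perpendicular trans pairs.
Systematic enumeration (placing each ligand type in turn and discarding arrangements equivalent by rotation or reflection) gives 15 geometric isomers.
Of these, 15 lack any improper symmetry element and so occur as enantiomeric pairs, giving 15 + 15 = 30 stereoisomers in total.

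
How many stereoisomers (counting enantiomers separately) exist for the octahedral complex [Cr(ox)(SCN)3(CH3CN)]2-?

The six octahedral sites form three mutually perpendicular trans pairs.
Each ox is bidentate and must span two cis positions.
There are 2 geometric isomers: SCN fac; SCN mer.
Each arrangement has an internal mirror plane or centre of symmetry, so none is chiral.

2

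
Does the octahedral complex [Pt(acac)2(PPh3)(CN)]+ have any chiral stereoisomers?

yes

An octahedron has six vertices in three trans pairs; every non-trans pair is cis.
Each acac is bidentate and must span two cis positions.
The distinct arrangements are (2 in all): PPh3 and CN mutually trans; PPh3 and CN mutually cis (chiral).
One of these lacks any improper symmetry element and so occurs as an enantiomeric pair, giving 2 + 1 = 3 stereoisomers in total.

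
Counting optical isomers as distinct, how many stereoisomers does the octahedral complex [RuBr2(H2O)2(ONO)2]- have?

An octahedron has six vertices in three trans pairs; every non-trans pair is cis.
There are 5 geometric isomers: Br trans, H2O trans, ONO trans; Br trans, H2O cis, ONO cis; Br cis, H2O cis, ONO trans; Br cis, H2O cis, ONO cis (chiral); Br cis, H2O trans, ONO cis.
One of these lacks any improper symmetry element and so occurs as an enantiomeric pair, giving 5 + 1 = 6 stereoisomers in total.

6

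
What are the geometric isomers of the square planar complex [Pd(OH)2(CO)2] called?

In a square planar complex each vertex has one trans partner and two cis neighbours.
There are 2 geometric isomers: OH cis; OH trans.

cis and trans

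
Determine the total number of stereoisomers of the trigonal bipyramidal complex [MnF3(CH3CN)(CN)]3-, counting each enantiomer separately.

Systematic placement gives 4 geometric isomers: CH3CN axial, CN axial; CH3CN axial, CN equatorial; CH3CN equatorial, CN axial; CH3CN equatorial, CN equatorial.
Each arrangement has an internal mirror plane or centre of symmetry, so none is chiral.

4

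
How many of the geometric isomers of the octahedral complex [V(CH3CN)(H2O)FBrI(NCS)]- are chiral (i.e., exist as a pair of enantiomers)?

15

An octahedron has six vertices in three trans pairs; every non-trans pair is cis.
Systematic enumeration (placing each ligand type in turn and discarding arrangements equivalent by rotation or reflection) gives 15 geometric isomers.
Of these, 15 lack any improper symmetry element and so occur as enantiomeric pairs, giving 15 + 15 = 30 stereoisomers in total.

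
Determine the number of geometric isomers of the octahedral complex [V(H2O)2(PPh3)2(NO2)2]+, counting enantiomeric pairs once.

The six octahedral sites form three mutually perpendicular trans pairs.
Systematic placement gives 5 geometric isomers: H2O trans, PPh3 trans, NO2 trans; H2O trans, PPh3 cis, NO2 cis; H2O cis, PPh3 trans, NO2 cis; H2O cis, PPh3 cis, NO2 cis (chiral); H2O cis, PPh3 cis, NO2 trans.

5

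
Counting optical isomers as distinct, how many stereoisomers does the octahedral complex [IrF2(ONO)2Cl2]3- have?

In an octahedral complex each vertex has one trans partner and four cis neighbours.
The distinct arrangements are (5 in all): F trans, ONO trans, Cl trans; F cis, ONO cis, Cl trans; F cis, ONO trans, Cl cis; F cis, ONO cis, Cl cis (chiral); F trans, ONO cis, Cl cis.
One of these lacks any improper symmetry element and so occurs as an enantiomeric pair, giving 5 + 1 = 6 stereoisomers in total.

6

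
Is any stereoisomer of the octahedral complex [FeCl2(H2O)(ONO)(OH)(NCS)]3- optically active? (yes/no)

The six octahedral sites form three mutually perpendicular trans pairs.
Systematic enumeration (placing each ligand type in turn and discarding arrangements equivalent by rotation or reflection) gives 9 geometric isomers.
Of these, 6 lack any improper symmetry element and so occur as enantiomeric pairs, giving 9 + 6 = 15 stereoisomers in total.

yes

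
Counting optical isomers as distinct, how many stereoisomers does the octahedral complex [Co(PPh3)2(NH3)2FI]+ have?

8

Working through the distinct placements yields 6 geometric isomers: PPh3 trans, NH3 trans; PPh3 cis, NH3 cis (3 arrangements, 2 chiral); PPh3 trans, NH3 cis; PPh3 cis, NH3 trans.
Of these, 2 lack any improper symmetry element and so occur as enantiomeric pairs, giving 6 + 2 = 8 stereoisomers in total.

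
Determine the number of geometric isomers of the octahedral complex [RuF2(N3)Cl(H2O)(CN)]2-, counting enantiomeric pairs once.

9

An octahedron has six vertices in three trans pairs; every non-trans pair is cis.
Systematic enumeration (placing each ligand type in turn and discarding arrangements equivalent by rotation or reflection) gives 9 geometric isomers.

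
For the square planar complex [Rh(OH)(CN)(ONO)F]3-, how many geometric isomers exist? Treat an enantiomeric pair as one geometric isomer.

In a square planar complex each vertex has one trans partner and two cis neighbours.
There are 3 geometric isomers: (CN/OH trans, F/ONO trans); (CN/ONO trans, F/OH trans); (CN/F trans, OH/ONO trans).

3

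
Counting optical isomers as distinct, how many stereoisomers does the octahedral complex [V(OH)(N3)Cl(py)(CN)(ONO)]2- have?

30

The six octahedral sites form three mutually perpendicular trans pairs.
Systematic enumeration (placing each ligand type in turn and discarding arrangements equivalent by rotation or reflection) gives 15 geometric isomers.
Of these, 15 lack any improper symmetry element and so occur as enantiomeric pairs, giving 15 + 15 = 30 stereoisomers in total.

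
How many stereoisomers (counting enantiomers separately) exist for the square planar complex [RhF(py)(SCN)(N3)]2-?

3

A square has two trans pairs of vertices; adjacent vertices are cis.
Systematic placement gives 3 geometric isomers: (F/SCN trans, N3/py trans); (F/py trans, N3/SCN trans); (F/N3 trans, SCN/py trans).
Each arrangement has an internal mirror plane or centre of symmetry, so none is chiral.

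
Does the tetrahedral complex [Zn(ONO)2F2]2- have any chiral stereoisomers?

no

In a tetrahedral complex all four positions are equivalent and every pair of ligands is adjacent — there is no cis/trans distinction.
Only one geometric arrangement is possible.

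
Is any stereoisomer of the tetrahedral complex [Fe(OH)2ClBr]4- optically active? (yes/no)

no

Only one geometric arrangement is possible.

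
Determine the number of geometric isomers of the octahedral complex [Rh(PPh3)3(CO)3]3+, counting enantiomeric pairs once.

2

In an octahedral complex each vertex has one trans partner and four cis neighbours.
Working through the distinct placements yields 2 geometric isomers: PPh3 mer; PPh3 fac.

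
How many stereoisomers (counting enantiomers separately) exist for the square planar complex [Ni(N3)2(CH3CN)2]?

In a square planar complex each vertex has one trans partner and two cis neighbours.
There are 2 geometric isomers: N3 cis; N3 trans.
Each arrangement has an internal mirror plane or centre of symmetry, so none is chiral.

2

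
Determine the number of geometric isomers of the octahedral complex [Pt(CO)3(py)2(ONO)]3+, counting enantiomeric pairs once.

The six octahedral sites form three mutually perpendicular trans pairs.
Systematic placement gives 3 geometric isomers: CO mer, py trans; CO mer, py cis; CO fac, py cis.

3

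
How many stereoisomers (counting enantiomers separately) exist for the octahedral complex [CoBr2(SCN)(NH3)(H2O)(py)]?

15

An octahedron has six vertices in three trans pairs; every non-trans pair is cis.
Placing the ligands in turn and identifying arrangements related by rotation or reflection leaves 9 distinct geometric isomers.
Of these, 6 lack any improper symmetry element and so occur as enantiomeric pairs, giving 9 + 6 = 15 stereoisomers in total.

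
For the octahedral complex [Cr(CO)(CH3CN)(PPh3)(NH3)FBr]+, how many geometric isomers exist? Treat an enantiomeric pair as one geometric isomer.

15

Exhaustive case analysis gives 15 geometric isomers.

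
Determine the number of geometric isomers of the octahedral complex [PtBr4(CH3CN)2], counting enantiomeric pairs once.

An octahedron has six vertices in three trans pairs; every non-trans pair is cis.
There are 2 geometric isomers: CH3CN trans; CH3CN cis.

2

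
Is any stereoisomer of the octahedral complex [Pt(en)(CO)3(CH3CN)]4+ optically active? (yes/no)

no

In an octahedral complex each vertex has one trans partner and four cis neighbours.
Each en is bidentate and must span two cis positions.
Systematic placement gives 2 geometric isomers: CO fac; CO mer.
Each arrangement has an internal mirror plane or centre of symmetry, so none is chiral.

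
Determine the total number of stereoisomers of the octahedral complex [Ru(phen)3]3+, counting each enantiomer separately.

Each phen is bidentate and must span two cis positions.
Only one geometric arrangement is possible; it has no improper symmetry element, so it exists as a pair of enantiomers (2 stereoisomers).

2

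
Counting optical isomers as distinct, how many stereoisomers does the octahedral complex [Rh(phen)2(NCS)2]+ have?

3

Each phen is bidentate and must span two cis positions.
The distinct arrangements are (2 in all): NCS trans; NCS cis (chiral).
One of these lacks any improper symmetry element and so occurs as an enantiomeric pair, giving 2 + 1 = 3 stereoisomers in total.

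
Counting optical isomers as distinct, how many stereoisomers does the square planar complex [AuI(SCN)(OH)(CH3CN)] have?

A square has two trans pairs of vertices; adjacent vertices are cis.
There are 3 geometric isomers: (CH3CN/OH trans, I/SCN trans); (CH3CN/SCN trans, I/OH trans); (CH3CN/I trans, OH/SCN trans).
Each arrangement has an internal mirror plane or centre of symmetry, so none is chiral.

3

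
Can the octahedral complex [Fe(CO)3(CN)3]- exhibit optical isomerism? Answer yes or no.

In an octahedral complex each vertex has one trans partner and four cis neighbours.
Working through the distinct placements yields 2 geometric isomers: CO mer; CO fac.
Each arrangement has an internal mirror plane or centre of symmetry, so none is chiral.

no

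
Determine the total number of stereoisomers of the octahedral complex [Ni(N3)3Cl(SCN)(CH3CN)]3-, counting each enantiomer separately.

The six octahedral sites form three mutually perpendicular trans pairs.
The distinct arrangements are (4 in all): N3 mer (3 arrangements); N3 fac (chiral).
One of these lacks any improper symmetry element and so occurs as an enantiomeric pair, giving 4 + 1 = 5 stereoisomers in total.

5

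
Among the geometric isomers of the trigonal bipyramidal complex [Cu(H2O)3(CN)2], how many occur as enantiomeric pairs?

0

A trigonal bipyramid has two axial and three equatorial sites, which are chemically inequivalent.
There are 3 geometric isomers: CN both axial; CN one axial, one equatorial; CN both equatorial.
Each arrangement has an internal mirror plane or centre of symmetry, so none is chiral.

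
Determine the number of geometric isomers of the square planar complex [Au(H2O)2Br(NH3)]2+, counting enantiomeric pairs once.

2

There are 2 geometric isomers: H2O cis; H2O trans.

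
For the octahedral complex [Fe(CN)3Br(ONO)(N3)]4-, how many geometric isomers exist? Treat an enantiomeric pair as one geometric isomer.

An octahedron has six vertices in three trans pairs; every non-trans pair is cis.
There are 4 geometric isomers: CN mer (3 arrangements); CN fac (chiral).

4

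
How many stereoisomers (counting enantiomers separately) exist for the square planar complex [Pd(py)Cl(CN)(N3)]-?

3

There are 3 geometric isomers: (CN/N3 trans, Cl/py trans); (CN/py trans, Cl/N3 trans); (CN/Cl trans, N3/py trans).
Each arrangement has an internal mirror plane or centre of symmetry, so none is chiral.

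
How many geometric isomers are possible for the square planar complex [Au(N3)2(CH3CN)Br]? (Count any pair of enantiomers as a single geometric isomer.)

2

A square has two trans pairs of vertices; adjacent vertices are cis.
The distinct arrangements are (2 in all): N3 cis; N3 trans.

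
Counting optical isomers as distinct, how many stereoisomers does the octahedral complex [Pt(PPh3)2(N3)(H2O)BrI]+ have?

15

Exhaustive case analysis gives 9 geometric isomers.
Of these, 6 lack any improper symmetry element and so occur as enantiomeric pairs, giving 9 + 6 = 15 stereoisomers in total.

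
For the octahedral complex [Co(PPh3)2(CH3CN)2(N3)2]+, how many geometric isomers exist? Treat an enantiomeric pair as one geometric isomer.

5

In an octahedral complex each vertex has one trans partner and four cis neighbours.
There are 5 geometric isomers: PPh3 trans, CH3CN trans, N3 trans; PPh3 cis, CH3CN trans, N3 cis; PPh3 trans, CH3CN cis, N3 cis; PPh3 cis, CH3CN cis, N3 cis (chiral); PPh3 cis, CH3CN cis, N3 trans.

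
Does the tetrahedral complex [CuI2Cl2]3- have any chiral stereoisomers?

no

All four vertices of a tetrahedron are equivalent and mutually adjacent, so cis/trans isomerism cannot arise.
Only one geometric arrangement is possible.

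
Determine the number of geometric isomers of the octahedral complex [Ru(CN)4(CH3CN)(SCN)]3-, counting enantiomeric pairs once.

An octahedron has six vertices in three trans pairs; every non-trans pair is cis.
Working through the distinct placements yields 2 geometric isomers: CH3CN and SCN mutually cis; CH3CN and SCN mutually trans.

2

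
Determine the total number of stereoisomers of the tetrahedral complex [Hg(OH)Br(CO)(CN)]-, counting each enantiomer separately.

Only one geometric arrangement is possible; it has no improper symmetry element, so it exists as a pair of enantiomers (2 stereoisomers).

2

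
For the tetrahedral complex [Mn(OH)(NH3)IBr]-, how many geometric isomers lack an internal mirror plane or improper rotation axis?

1

All four vertices of a tetrahedron are equivalent and mutually adjacent, so cis/trans isomerism cannot arise.
Only one geometric arrangement is possible; it has no improper symmetry element, so it exists as a pair of enantiomers (2 stereoisomers).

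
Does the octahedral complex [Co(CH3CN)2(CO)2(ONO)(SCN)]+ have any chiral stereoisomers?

yes

The distinct arrangements are (6 in all): CH3CN trans, CO trans; CH3CN trans, CO cis; CH3CN cis, CO cis (3 arrangements, 2 chiral); CH3CN cis, CO trans.
Of these, 2 lack any improper symmetry element and so occur as enantiomeric pairs, giving 6 + 2 = 8 stereoisomers in total.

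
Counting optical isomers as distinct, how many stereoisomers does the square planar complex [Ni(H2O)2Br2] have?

2

A square has two trans pairs of vertices; adjacent vertices are cis.
The distinct arrangements are (2 in all): H2O cis; H2O trans.
Each arrangement has an internal mirror plane or centre of symmetry, so none is chiral.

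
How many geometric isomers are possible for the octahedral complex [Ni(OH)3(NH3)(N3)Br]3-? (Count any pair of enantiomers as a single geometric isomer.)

4

An octahedron has six vertices in three trans pairs; every non-trans pair is cis.
Working through the distinct placements yields 4 geometric isomers: OH mer (3 arrangements); OH fac (chiral).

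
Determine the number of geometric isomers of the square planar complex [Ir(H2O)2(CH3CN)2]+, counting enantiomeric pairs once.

The distinct arrangements are (2 in all): H2O cis; H2O trans.

2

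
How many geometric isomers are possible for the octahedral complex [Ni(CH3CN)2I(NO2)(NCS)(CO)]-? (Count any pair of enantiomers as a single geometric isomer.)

9

The six octahedral sites form three mutually perpendicular trans pairs.
Systematic enumeration (placing each ligand type in turn and discarding arrangements equivalent by rotation or reflection) gives 9 geometric isomers.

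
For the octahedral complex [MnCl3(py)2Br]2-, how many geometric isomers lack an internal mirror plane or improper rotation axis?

0

In an octahedral complex each vertex has one trans partner and four cis neighbours.
Systematic placement gives 3 geometric isomers: Cl mer, py trans; Cl fac, py cis; Cl mer, py cis.
Each arrangement has an internal mirror plane or centre of symmetry, so none is chiral.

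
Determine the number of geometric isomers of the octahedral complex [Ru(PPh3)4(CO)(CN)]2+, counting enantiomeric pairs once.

2

An octahedron has six vertices in three trans pairs; every non-trans pair is cis.
There are 2 geometric isomers: CO and CN mutually trans; CO and CN mutually cis.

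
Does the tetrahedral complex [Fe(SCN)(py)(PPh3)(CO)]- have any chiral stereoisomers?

In a tetrahedral complex all four positions are equivalent and every pair of ligands is adjacent — there is no cis/trans distinction.
Only one geometric arrangement is possible; it has no improper symmetry element, so it exists as a pair of enantiomers (2 stereoisomers).

yes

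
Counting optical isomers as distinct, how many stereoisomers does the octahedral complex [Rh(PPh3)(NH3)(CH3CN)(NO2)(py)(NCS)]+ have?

An octahedron has six vertices in three trans pairs; every non-trans pair is cis.
Systematic enumeration (placing each ligand type in turn and discarding arrangements equivalent by rotation or reflection) gives 15 geometric isomers.
Of these, 15 lack any improper symmetry element and so occur as enantiomeric pairs, giving 15 + 15 = 30 stereoisomers in total.

30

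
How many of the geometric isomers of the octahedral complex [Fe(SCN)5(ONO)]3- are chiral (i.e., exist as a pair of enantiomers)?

The six octahedral sites form three mutually perpendicular trans pairs.
Only one geometric arrangement is possible.

0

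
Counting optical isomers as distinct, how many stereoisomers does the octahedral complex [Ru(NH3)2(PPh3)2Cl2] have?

6

The six octahedral sites form three mutually perpendicular trans pairs.
Working through the distinct placements yields 5 geometric isomers: NH3 trans, PPh3 trans, Cl trans; NH3 cis, PPh3 cis, Cl trans; NH3 cis, PPh3 trans, Cl cis; NH3 cis, PPh3 cis, Cl cis (chiral); NH3 trans, PPh3 cis, Cl cis.
One of these lacks any improper symmetry element and so occurs as an enantiomeric pair, giving 5 + 1 = 6 stereoisomers in total.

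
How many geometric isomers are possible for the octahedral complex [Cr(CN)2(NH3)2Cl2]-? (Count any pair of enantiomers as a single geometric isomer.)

5

The six octahedral sites form three mutually perpendicular trans pairs.
Working through the distinct placements yields 5 geometric isomers: CN trans, NH3 trans, Cl trans; CN trans, NH3 cis, Cl cis; CN cis, NH3 trans, Cl cis; CN cis, NH3 cis, Cl cis (chiral); CN cis, NH3 cis, Cl trans.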